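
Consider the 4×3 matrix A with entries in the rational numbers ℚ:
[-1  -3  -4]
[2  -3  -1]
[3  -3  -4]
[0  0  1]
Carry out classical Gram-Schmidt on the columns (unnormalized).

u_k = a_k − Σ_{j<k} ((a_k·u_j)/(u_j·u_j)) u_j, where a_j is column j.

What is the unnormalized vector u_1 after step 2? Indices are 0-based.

u_1 = (-27/7, -9/7, -3/7, 0)

Step 1: u_0 = a_0 = (-1, 2, 3, 0).
Step 2: u_1 = a_1 − (-6/7)·u_0 = (-27/7, -9/7, -3/7, 0).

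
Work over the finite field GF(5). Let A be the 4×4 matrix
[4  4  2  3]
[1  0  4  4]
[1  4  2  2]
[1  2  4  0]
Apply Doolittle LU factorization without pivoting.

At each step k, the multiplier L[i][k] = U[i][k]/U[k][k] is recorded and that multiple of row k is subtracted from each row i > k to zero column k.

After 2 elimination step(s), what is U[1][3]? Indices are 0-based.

[col 0] pivot 4
  R1 -= 4*R0 → (0, 4, 1, 2)  (L[1][0] := 4)
  R2 -= 4*R0 → (0, 3, 4, 0)  (L[2][0] := 4)
  R3 -= 4*R0 → (0, 1, 1, 3)  (L[3][0] := 4)
[col 1] pivot 4
  R2 -= 2*R1 → (0, 0, 2, 1)  (L[2][1] := 2)
  R3 -= 4*R1 → (0, 0, 2, 0)  (L[3][1] := 4)

U[1][3] = 2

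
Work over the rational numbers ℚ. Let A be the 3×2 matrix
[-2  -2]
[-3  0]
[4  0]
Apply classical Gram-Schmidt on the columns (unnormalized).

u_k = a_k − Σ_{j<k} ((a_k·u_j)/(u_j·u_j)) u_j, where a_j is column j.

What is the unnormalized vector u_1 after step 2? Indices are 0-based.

Step 1: u_0 = a_0 = (-2, -3, 4).
Step 2: u_1 = a_1 − (4/29)·u_0 = (-50/29, 12/29, -16/29).

u_1 = (-50/29, 12/29, -16/29)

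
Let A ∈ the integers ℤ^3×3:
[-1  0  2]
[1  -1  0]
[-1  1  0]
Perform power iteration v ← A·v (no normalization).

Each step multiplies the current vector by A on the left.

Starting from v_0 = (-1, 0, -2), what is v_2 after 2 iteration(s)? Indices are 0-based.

v_2 = (5, -2, 2)

v_0 = (-1, 0, -2).
v_1 = A·v_0 = (-3, -1, 1).
v_2 = A·v_1 = (5, -2, 2).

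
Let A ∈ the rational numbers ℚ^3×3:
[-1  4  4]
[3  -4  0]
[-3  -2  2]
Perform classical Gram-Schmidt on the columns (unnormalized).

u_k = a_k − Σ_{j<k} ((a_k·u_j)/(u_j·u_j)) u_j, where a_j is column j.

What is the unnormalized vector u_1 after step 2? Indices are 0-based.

Step 1: u_0 = a_0 = (-1, 3, -3).
Step 2: u_1 = a_1 − (-10/19)·u_0 = (66/19, -46/19, -68/19).

u_1 = (66/19, -46/19, -68/19)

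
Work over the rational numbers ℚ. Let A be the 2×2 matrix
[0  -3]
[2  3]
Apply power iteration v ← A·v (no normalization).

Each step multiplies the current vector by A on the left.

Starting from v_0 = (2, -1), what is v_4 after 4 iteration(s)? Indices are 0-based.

v_4 = (-63, 9)

v_0 = (2, -1).
v_1 = A·v_0 = (3, 1).
v_2 = A·v_1 = (-3, 9).
v_3 = A·v_2 = (-27, 21).
v_4 = A·v_3 = (-63, 9).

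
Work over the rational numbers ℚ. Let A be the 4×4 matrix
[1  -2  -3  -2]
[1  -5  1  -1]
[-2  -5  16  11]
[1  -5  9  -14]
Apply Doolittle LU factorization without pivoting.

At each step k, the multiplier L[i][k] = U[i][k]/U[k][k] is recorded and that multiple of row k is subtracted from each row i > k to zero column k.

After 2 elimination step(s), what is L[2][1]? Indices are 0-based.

k=0: U[0][0]=1
  eliminate (1,0): mult=1, new row 1: (0, -3, 4, 1); set L[1][0]=1
  eliminate (2,0): mult=-2, new row 2: (0, -9, 10, 7); set L[2][0]=-2
  eliminate (3,0): mult=1, new row 3: (0, -3, 12, -12); set L[3][0]=1
k=1: U[1][1]=-3
  eliminate (2,1): mult=3, new row 2: (0, 0, -2, 4); set L[2][1]=3
  eliminate (3,1): mult=1, new row 3: (0, 0, 8, -13); set L[3][1]=1

L[2][1] = 3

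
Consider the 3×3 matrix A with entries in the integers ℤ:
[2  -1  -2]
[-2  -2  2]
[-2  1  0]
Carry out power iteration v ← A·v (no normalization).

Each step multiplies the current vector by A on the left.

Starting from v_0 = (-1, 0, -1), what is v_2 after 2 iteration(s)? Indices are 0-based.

v_2 = (-4, 4, 0)

v_0 = (-1, 0, -1).
v_1 = A·v_0 = (0, 0, 2).
v_2 = A·v_1 = (-4, 4, 0).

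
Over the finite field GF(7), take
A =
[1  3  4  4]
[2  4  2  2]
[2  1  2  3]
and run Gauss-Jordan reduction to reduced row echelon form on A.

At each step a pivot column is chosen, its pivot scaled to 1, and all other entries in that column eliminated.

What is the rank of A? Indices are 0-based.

rank = 3

step 1: normalize row 0 (÷1) = (1, 3, 4, 4)
  row 1: subtract 2×row0 = (0, 5, 1, 1)
  row 2: subtract 2×row0 = (0, 2, 1, 2)
step 2: normalize row 1 (÷5) = (0, 1, 3, 3)
  row 0: subtract 3×row1 = (1, 0, 2, 2)
  row 2: subtract 2×row1 = (0, 0, 2, 3)
step 3: normalize row 2 (÷2) = (0, 0, 1, 5)
  row 0: subtract 2×row2 = (1, 0, 0, 6)
  row 1: subtract 3×row2 = (0, 1, 0, 2)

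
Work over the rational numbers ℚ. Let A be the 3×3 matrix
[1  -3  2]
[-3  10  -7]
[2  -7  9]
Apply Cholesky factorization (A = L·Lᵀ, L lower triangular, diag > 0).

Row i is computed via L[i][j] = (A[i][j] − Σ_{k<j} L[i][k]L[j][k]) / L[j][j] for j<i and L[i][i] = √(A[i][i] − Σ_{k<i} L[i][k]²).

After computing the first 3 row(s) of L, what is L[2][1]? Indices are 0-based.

Step 1: L[0][0] = √(1) = 1.
  L[1][0] = (-3) / L[0][0] = -3.
Step 2: L[1][1] = √(1) = 1.
  L[2][0] = (2) / L[0][0] = 2.
  L[2][1] = (-1) / L[1][1] = -1.
Step 3: L[2][2] = √(4) = 2.

L[2][1] = -1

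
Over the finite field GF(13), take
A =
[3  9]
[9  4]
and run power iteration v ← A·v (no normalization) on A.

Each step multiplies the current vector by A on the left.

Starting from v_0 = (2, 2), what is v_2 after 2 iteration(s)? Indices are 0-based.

v_0 = (2, 2).
v_1 = A·v_0 = (11, 0).
v_2 = A·v_1 = (7, 8).

v_2 = (7, 8)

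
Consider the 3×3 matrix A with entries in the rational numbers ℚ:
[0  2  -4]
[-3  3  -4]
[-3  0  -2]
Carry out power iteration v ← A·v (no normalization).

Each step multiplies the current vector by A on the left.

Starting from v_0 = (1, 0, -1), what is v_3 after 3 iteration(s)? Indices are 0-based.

v_0 = (1, 0, -1).
v_1 = A·v_0 = (4, 1, -1).
v_2 = A·v_1 = (6, -5, -10).
v_3 = A·v_2 = (30, 7, 2).

v_3 = (30, 7, 2)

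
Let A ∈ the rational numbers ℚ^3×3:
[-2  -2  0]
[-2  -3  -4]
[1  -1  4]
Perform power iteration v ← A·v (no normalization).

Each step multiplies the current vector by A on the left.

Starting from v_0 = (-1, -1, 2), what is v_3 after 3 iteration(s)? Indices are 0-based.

v_0 = (-1, -1, 2).
v_1 = A·v_0 = (4, -3, 8).
v_2 = A·v_1 = (-2, -31, 39).
v_3 = A·v_2 = (66, -59, 185).

v_3 = (66, -59, 185)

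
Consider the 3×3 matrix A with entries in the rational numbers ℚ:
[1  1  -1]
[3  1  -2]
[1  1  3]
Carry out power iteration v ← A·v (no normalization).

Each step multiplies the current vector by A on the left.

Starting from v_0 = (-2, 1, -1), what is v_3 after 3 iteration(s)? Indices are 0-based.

v_0 = (-2, 1, -1).
v_1 = A·v_0 = (0, -3, -4).
v_2 = A·v_1 = (1, 5, -15).
v_3 = A·v_2 = (21, 38, -39).

v_3 = (21, 38, -39)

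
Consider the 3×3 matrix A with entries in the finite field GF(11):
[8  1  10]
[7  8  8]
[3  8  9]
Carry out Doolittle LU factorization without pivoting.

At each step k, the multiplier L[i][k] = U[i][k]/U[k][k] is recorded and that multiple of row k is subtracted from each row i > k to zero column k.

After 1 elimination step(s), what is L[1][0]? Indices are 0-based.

k=0: U[0][0]=8
  eliminate (1,0): mult=5, new row 1: (0, 3, 2); set L[1][0]=5
  eliminate (2,0): mult=10, new row 2: (0, 9, 8); set L[2][0]=10

L[1][0] = 5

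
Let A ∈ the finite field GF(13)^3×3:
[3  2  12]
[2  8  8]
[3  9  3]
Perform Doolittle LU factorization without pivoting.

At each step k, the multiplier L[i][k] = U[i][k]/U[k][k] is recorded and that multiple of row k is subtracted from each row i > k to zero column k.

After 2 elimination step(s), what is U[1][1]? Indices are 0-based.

Step 1: pivot at (0,0) is 3.
  row1 ← row1 − (5)·row0  ⇒  L[1][0]=5, U row1=(0, 11, 0)
  row2 ← row2 − (1)·row0  ⇒  L[2][0]=1, U row2=(0, 7, 4)
Step 2: pivot at (1,1) is 11.
  row2 ← row2 − (3)·row1  ⇒  L[2][1]=3, U row2=(0, 0, 4)

U[1][1] = 11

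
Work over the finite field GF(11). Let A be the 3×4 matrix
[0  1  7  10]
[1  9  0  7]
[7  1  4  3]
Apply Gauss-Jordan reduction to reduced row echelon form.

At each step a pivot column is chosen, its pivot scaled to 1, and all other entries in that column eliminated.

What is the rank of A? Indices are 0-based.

rank = 3

pivot(0,0): swap R0↔R1
pivot(0,0)=1: scale R0 → (1, 9, 0, 7)
  clear (2,0): R2 −= (7)R0 → (0, 4, 4, 9)
pivot(1,1)=1: scale R1 → (0, 1, 7, 10)
  clear (0,1): R0 −= (9)R1 → (1, 0, 3, 5)
  clear (2,1): R2 −= (4)R1 → (0, 0, 9, 2)
pivot(2,2)=9: scale R2 → (0, 0, 1, 10)
  clear (0,2): R0 −= (3)R2 → (1, 0, 0, 8)
  clear (1,2): R1 −= (7)R2 → (0, 1, 0, 6)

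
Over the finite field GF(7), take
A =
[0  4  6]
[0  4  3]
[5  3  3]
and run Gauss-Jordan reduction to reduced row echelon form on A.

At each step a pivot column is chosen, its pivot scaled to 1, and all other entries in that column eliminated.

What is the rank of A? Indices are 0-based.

pivot(0,0): swap R0↔R2
pivot(0,0)=5: scale R0 → (1, 2, 2)
pivot(1,1)=4: scale R1 → (0, 1, 6)
  clear (0,1): R0 −= (2)R1 → (1, 0, 4)
  clear (2,1): R2 −= (4)R1 → (0, 0, 3)
pivot(2,2)=3: scale R2 → (0, 0, 1)
  clear (0,2): R0 −= (4)R2 → (1, 0, 0)
  clear (1,2): R1 −= (6)R2 → (0, 1, 0)

rank = 3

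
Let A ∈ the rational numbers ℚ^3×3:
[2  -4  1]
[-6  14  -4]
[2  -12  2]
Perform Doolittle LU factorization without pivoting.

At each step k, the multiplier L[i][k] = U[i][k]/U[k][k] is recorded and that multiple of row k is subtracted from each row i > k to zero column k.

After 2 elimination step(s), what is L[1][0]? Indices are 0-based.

k=0: U[0][0]=2
  eliminate (1,0): mult=-3, new row 1: (0, 2, -1); set L[1][0]=-3
  eliminate (2,0): mult=1, new row 2: (0, -8, 1); set L[2][0]=1
k=1: U[1][1]=2
  eliminate (2,1): mult=-4, new row 2: (0, 0, -3); set L[2][1]=-4

L[1][0] = -3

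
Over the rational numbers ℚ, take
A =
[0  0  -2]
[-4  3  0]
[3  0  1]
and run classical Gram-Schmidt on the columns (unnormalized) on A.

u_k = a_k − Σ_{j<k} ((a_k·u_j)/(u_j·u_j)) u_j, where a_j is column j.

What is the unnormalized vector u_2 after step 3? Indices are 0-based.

u_2 = (-2, 0, 0)

Step 1: u_0 = a_0 = (0, -4, 3).
Step 2: u_1 = a_1 − (-12/25)·u_0 = (0, 27/25, 36/25).
Step 3: u_2 = a_2 − (3/25)·u_0 − (4/9)·u_1 = (-2, 0, 0).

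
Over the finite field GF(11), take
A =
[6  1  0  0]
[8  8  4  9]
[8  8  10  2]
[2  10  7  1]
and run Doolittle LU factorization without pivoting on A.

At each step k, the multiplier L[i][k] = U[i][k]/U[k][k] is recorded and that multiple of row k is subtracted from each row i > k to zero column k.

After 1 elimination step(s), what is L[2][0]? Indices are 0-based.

[col 0] pivot 6
  R1 -= 5*R0 → (0, 3, 4, 9)  (L[1][0] := 5)
  R2 -= 5*R0 → (0, 3, 10, 2)  (L[2][0] := 5)
  R3 -= 4*R0 → (0, 6, 7, 1)  (L[3][0] := 4)

L[2][0] = 5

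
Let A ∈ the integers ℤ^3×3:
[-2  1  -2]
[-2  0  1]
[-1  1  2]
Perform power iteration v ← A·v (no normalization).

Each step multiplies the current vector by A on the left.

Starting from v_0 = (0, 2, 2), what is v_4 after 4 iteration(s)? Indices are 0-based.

v_4 = (-48, 68, 134)

v_0 = (0, 2, 2).
v_1 = A·v_0 = (-2, 2, 6).
v_2 = A·v_1 = (-6, 10, 16).
v_3 = A·v_2 = (-10, 28, 48).
v_4 = A·v_3 = (-48, 68, 134).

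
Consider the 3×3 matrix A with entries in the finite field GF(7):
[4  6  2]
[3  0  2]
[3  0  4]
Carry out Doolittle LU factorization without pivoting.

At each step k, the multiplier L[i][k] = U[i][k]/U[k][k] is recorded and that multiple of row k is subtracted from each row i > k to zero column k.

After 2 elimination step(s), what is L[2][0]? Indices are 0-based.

[col 0] pivot 4
  R1 -= 6*R0 → (0, 6, 4)  (L[1][0] := 6)
  R2 -= 6*R0 → (0, 6, 6)  (L[2][0] := 6)
[col 1] pivot 6
  R2 -= 1*R1 → (0, 0, 2)  (L[2][1] := 1)

L[2][0] = 6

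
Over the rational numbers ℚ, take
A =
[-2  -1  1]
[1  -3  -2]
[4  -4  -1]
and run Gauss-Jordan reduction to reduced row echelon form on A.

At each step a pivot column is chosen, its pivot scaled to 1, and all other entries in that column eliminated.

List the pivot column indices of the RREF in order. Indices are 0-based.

[1] R0 /= -2  ⇒  (1, 1/2, -1/2)
     R1 -= 1·R0  ⇒  (0, -7/2, -3/2)
     R2 -= 4·R0  ⇒  (0, -6, 1)
[2] R1 /= -7/2  ⇒  (0, 1, 3/7)
     R0 -= 1/2·R1  ⇒  (1, 0, -5/7)
     R2 -= -6·R1  ⇒  (0, 0, 25/7)
[3] R2 /= 25/7  ⇒  (0, 0, 1)
     R0 -= -5/7·R2  ⇒  (1, 0, 0)
     R1 -= 3/7·R2  ⇒  (0, 1, 0)

pivot columns: 0, 1, 2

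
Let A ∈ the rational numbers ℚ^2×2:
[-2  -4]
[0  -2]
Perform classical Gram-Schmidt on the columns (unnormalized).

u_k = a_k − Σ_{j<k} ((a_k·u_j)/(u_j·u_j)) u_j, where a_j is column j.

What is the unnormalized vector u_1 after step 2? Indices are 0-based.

u_1 = (0, -2)

Step 1: u_0 = a_0 = (-2, 0).
Step 2: u_1 = a_1 − (2)·u_0 = (0, -2).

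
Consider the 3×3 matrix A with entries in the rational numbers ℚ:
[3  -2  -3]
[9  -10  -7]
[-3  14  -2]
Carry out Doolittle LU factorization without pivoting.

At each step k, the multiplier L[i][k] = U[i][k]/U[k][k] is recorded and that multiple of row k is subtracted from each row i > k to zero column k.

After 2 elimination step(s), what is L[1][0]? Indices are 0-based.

Step 1: pivot at (0,0) is 3.
  row1 ← row1 − (3)·row0  ⇒  L[1][0]=3, U row1=(0, -4, 2)
  row2 ← row2 − (-1)·row0  ⇒  L[2][0]=-1, U row2=(0, 12, -5)
Step 2: pivot at (1,1) is -4.
  row2 ← row2 − (-3)·row1  ⇒  L[2][1]=-3, U row2=(0, 0, 1)

L[1][0] = 3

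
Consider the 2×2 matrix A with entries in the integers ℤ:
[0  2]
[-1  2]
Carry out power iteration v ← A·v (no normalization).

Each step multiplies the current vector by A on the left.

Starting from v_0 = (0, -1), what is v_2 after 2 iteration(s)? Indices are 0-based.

v_0 = (0, -1).
v_1 = A·v_0 = (-2, -2).
v_2 = A·v_1 = (-4, -2).

v_2 = (-4, -2)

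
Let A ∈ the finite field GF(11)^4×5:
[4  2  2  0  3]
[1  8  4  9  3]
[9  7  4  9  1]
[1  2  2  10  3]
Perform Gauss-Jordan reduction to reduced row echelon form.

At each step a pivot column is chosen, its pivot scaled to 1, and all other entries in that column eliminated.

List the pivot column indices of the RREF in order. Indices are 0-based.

pivot columns: 0, 1, 2, 3

[1] R0 /= 4  ⇒  (1, 6, 6, 0, 9)
     R1 -= 1·R0  ⇒  (0, 2, 9, 9, 5)
     R2 -= 9·R0  ⇒  (0, 8, 5, 9, 8)
     R3 -= 1·R0  ⇒  (0, 7, 7, 10, 5)
[2] R1 /= 2  ⇒  (0, 1, 10, 10, 8)
     R0 -= 6·R1  ⇒  (1, 0, 1, 6, 5)
     R2 -= 8·R1  ⇒  (0, 0, 2, 6, 10)
     R3 -= 7·R1  ⇒  (0, 0, 3, 6, 4)
[3] R2 /= 2  ⇒  (0, 0, 1, 3, 5)
     R0 -= 1·R2  ⇒  (1, 0, 0, 3, 0)
     R1 -= 10·R2  ⇒  (0, 1, 0, 2, 2)
     R3 -= 3·R2  ⇒  (0, 0, 0, 8, 0)
[4] R3 /= 8  ⇒  (0, 0, 0, 1, 0)
     R0 -= 3·R3  ⇒  (1, 0, 0, 0, 0)
     R1 -= 2·R3  ⇒  (0, 1, 0, 0, 2)
     R2 -= 3·R3  ⇒  (0, 0, 1, 0, 5)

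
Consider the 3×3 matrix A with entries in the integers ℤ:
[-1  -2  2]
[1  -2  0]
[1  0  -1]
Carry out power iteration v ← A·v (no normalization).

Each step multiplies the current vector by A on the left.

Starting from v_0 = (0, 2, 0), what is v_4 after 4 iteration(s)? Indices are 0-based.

v_0 = (0, 2, 0).
v_1 = A·v_0 = (-4, -4, 0).
v_2 = A·v_1 = (12, 4, -4).
v_3 = A·v_2 = (-28, 4, 16).
v_4 = A·v_3 = (52, -36, -44).

v_4 = (52, -36, -44)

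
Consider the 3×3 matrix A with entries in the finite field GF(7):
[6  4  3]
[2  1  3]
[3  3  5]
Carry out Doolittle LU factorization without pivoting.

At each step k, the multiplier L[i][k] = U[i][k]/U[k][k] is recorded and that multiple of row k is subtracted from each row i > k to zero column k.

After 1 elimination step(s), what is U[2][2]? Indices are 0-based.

U[2][2] = 0

k=0: U[0][0]=6
  eliminate (1,0): mult=5, new row 1: (0, 2, 2); set L[1][0]=5
  eliminate (2,0): mult=4, new row 2: (0, 1, 0); set L[2][0]=4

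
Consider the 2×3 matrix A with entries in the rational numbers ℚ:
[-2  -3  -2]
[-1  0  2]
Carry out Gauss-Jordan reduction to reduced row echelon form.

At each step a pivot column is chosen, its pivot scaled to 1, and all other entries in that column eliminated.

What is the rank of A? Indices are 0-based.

rank = 2

step 1: normalize row 0 (÷-2) = (1, 3/2, 1)
  row 1: subtract -1×row0 = (0, 3/2, 3)
step 2: normalize row 1 (÷3/2) = (0, 1, 2)
  row 0: subtract 3/2×row1 = (1, 0, -2)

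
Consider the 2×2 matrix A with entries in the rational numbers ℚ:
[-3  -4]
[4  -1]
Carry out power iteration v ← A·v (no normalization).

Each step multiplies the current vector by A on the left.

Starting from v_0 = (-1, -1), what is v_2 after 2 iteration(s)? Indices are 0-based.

v_2 = (-9, 31)

v_0 = (-1, -1).
v_1 = A·v_0 = (7, -3).
v_2 = A·v_1 = (-9, 31).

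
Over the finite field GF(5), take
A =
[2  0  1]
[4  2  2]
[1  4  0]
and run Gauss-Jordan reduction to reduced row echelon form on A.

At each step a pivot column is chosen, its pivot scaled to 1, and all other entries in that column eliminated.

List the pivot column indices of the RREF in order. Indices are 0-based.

pivot columns: 0, 1, 2

pivot(0,0)=2: scale R0 → (1, 0, 3)
  clear (1,0): R1 −= (4)R0 → (0, 2, 0)
  clear (2,0): R2 −= (1)R0 → (0, 4, 2)
pivot(1,1)=2: scale R1 → (0, 1, 0)
  clear (2,1): R2 −= (4)R1 → (0, 0, 2)
pivot(2,2)=2: scale R2 → (0, 0, 1)
  clear (0,2): R0 −= (3)R2 → (1, 0, 0)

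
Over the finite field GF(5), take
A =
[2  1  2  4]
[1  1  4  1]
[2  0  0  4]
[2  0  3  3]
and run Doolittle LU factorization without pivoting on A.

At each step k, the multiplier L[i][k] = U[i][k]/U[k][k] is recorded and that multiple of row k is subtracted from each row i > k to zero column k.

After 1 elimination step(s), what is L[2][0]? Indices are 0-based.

L[2][0] = 1

[col 0] pivot 2
  R1 -= 3*R0 → (0, 3, 3, 4)  (L[1][0] := 3)
  R2 -= 1*R0 → (0, 4, 3, 0)  (L[2][0] := 1)
  R3 -= 1*R0 → (0, 4, 1, 4)  (L[3][0] := 1)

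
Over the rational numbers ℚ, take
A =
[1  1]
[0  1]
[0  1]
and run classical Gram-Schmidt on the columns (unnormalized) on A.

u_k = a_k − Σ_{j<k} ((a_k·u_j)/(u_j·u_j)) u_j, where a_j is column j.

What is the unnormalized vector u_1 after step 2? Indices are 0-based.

Step 1: u_0 = a_0 = (1, 0, 0).
Step 2: u_1 = a_1 − (1)·u_0 = (0, 1, 1).

u_1 = (0, 1, 1)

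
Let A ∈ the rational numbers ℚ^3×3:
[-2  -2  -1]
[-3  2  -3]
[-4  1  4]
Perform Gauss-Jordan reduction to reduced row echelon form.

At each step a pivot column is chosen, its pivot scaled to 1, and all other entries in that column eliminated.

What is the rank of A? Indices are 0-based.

rank = 3

step 1: normalize row 0 (÷-2) = (1, 1, 1/2)
  row 1: subtract -3×row0 = (0, 5, -3/2)
  row 2: subtract -4×row0 = (0, 5, 6)
step 2: normalize row 1 (÷5) = (0, 1, -3/10)
  row 0: subtract 1×row1 = (1, 0, 4/5)
  row 2: subtract 5×row1 = (0, 0, 15/2)
step 3: normalize row 2 (÷15/2) = (0, 0, 1)
  row 0: subtract 4/5×row2 = (1, 0, 0)
  row 1: subtract -3/10×row2 = (0, 1, 0)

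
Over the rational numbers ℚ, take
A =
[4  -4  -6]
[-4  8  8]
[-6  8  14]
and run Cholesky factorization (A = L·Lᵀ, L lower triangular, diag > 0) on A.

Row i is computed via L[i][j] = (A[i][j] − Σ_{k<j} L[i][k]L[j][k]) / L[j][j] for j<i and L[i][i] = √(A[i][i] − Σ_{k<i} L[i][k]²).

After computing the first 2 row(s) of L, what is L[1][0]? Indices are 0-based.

Step 1: L[0][0] = √(4) = 2.
  L[1][0] = (-4) / L[0][0] = -2.
Step 2: L[1][1] = √(4) = 2.

L[1][0] = -2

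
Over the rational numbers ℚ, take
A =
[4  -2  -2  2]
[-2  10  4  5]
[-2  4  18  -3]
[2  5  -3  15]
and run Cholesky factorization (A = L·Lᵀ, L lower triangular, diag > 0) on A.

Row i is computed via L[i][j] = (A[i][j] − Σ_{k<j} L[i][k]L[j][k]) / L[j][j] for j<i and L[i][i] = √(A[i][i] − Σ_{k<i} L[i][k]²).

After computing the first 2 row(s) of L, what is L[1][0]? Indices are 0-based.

Step 1: L[0][0] = √(4) = 2.
  L[1][0] = (-2) / L[0][0] = -1.
Step 2: L[1][1] = √(9) = 3.

L[1][0] = -1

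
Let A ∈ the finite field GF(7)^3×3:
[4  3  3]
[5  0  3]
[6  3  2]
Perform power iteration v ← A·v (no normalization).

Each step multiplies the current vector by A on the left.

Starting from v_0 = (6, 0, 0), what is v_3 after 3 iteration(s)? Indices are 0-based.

v_0 = (6, 0, 0).
v_1 = A·v_0 = (3, 2, 1).
v_2 = A·v_1 = (0, 4, 5).
v_3 = A·v_2 = (6, 1, 1).

v_3 = (6, 1, 1)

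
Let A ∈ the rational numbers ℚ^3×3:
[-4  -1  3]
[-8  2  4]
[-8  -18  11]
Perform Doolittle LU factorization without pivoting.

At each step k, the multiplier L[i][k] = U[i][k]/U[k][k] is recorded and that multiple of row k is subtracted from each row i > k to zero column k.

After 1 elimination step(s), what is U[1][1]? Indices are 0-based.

[col 0] pivot -4
  R1 -= 2*R0 → (0, 4, -2)  (L[1][0] := 2)
  R2 -= 2*R0 → (0, -16, 5)  (L[2][0] := 2)

U[1][1] = 4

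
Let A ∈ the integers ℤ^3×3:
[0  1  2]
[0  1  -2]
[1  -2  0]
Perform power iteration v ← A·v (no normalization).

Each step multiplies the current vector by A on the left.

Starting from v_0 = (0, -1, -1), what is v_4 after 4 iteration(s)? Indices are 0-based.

v_0 = (0, -1, -1).
v_1 = A·v_0 = (-3, 1, 2).
v_2 = A·v_1 = (5, -3, -5).
v_3 = A·v_2 = (-13, 7, 11).
v_4 = A·v_3 = (29, -15, -27).

v_4 = (29, -15, -27)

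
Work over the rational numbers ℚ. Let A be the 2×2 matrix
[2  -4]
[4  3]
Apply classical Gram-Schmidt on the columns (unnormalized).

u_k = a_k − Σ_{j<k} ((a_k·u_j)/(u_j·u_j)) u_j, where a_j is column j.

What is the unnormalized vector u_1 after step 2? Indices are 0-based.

u_1 = (-22/5, 11/5)

Step 1: u_0 = a_0 = (2, 4).
Step 2: u_1 = a_1 − (1/5)·u_0 = (-22/5, 11/5).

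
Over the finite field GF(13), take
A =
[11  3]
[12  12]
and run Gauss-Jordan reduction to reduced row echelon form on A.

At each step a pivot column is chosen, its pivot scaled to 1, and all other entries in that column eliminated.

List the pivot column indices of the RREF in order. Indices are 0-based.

step 1: normalize row 0 (÷11) = (1, 5)
  row 1: subtract 12×row0 = (0, 4)
step 2: normalize row 1 (÷4) = (0, 1)
  row 0: subtract 5×row1 = (1, 0)

pivot columns: 0, 1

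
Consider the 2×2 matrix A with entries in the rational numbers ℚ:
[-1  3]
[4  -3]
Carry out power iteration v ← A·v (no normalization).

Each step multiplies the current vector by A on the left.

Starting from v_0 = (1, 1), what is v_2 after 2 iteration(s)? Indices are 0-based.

v_2 = (1, 5)

v_0 = (1, 1).
v_1 = A·v_0 = (2, 1).
v_2 = A·v_1 = (1, 5).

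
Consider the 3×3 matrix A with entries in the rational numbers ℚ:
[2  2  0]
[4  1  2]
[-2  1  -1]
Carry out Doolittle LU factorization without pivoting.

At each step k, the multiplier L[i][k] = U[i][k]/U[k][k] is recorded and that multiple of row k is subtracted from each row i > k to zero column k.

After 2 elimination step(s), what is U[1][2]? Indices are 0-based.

U[1][2] = 2

Step 1: pivot at (0,0) is 2.
  row1 ← row1 − (2)·row0  ⇒  L[1][0]=2, U row1=(0, -3, 2)
  row2 ← row2 − (-1)·row0  ⇒  L[2][0]=-1, U row2=(0, 3, -1)
Step 2: pivot at (1,1) is -3.
  row2 ← row2 − (-1)·row1  ⇒  L[2][1]=-1, U row2=(0, 0, 1)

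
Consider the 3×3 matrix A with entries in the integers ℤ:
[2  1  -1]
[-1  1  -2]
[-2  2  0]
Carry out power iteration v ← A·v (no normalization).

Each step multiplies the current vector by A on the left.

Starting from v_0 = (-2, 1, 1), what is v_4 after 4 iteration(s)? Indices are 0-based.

v_0 = (-2, 1, 1).
v_1 = A·v_0 = (-4, 1, 6).
v_2 = A·v_1 = (-13, -7, 10).
v_3 = A·v_2 = (-43, -14, 12).
v_4 = A·v_3 = (-112, 5, 58).

v_4 = (-112, 5, 58)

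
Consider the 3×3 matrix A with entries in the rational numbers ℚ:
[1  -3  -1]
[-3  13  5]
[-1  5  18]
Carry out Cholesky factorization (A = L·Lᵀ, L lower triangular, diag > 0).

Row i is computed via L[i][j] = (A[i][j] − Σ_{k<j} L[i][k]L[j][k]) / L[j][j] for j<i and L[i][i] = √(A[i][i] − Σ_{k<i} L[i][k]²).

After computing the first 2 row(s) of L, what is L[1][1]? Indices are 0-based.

L[1][1] = 2

Step 1: L[0][0] = √(1) = 1.
  L[1][0] = (-3) / L[0][0] = -3.
Step 2: L[1][1] = √(4) = 2.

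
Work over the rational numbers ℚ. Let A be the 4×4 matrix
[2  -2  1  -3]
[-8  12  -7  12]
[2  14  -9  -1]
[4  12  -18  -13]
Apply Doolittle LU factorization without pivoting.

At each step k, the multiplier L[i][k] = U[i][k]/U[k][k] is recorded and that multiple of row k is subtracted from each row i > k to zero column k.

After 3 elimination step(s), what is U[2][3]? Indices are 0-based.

U[2][3] = 2

k=0: U[0][0]=2
  eliminate (1,0): mult=-4, new row 1: (0, 4, -3, 0); set L[1][0]=-4
  eliminate (2,0): mult=1, new row 2: (0, 16, -10, 2); set L[2][0]=1
  eliminate (3,0): mult=2, new row 3: (0, 16, -20, -7); set L[3][0]=2
k=1: U[1][1]=4
  eliminate (2,1): mult=4, new row 2: (0, 0, 2, 2); set L[2][1]=4
  eliminate (3,1): mult=4, new row 3: (0, 0, -8, -7); set L[3][1]=4
k=2: U[2][2]=2
  eliminate (3,2): mult=-4, new row 3: (0, 0, 0, 1); set L[3][2]=-4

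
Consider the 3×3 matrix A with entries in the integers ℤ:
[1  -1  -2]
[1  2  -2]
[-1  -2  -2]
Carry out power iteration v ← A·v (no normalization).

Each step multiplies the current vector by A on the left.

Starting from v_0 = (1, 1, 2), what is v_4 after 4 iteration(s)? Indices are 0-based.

v_0 = (1, 1, 2).
v_1 = A·v_0 = (-4, -1, -7).
v_2 = A·v_1 = (11, 8, 20).
v_3 = A·v_2 = (-37, -13, -67).
v_4 = A·v_3 = (110, 71, 197).

v_4 = (110, 71, 197)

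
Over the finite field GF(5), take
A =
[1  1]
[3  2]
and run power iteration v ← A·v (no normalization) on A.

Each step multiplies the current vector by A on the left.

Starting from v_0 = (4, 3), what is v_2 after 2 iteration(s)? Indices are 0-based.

v_0 = (4, 3).
v_1 = A·v_0 = (2, 3).
v_2 = A·v_1 = (0, 2).

v_2 = (0, 2)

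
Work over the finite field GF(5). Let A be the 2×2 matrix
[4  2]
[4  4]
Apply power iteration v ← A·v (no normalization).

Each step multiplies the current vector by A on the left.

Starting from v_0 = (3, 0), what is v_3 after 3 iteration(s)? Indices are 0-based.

v_3 = (0, 2)

v_0 = (3, 0).
v_1 = A·v_0 = (2, 2).
v_2 = A·v_1 = (2, 1).
v_3 = A·v_2 = (0, 2).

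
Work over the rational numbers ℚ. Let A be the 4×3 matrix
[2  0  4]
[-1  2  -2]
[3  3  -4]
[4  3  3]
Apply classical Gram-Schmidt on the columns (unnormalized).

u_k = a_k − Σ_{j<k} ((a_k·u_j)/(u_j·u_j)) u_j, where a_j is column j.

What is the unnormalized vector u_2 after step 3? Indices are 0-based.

Step 1: u_0 = a_0 = (2, -1, 3, 4).
Step 2: u_1 = a_1 − (19/30)·u_0 = (-19/15, 79/30, 11/10, 7/15).
Step 3: u_2 = a_2 − (1/3)·u_0 − (-400/299)·u_1 = (490/299, 555/299, -1055/299, 685/299).

u_2 = (490/299, 555/299, -1055/299, 685/299)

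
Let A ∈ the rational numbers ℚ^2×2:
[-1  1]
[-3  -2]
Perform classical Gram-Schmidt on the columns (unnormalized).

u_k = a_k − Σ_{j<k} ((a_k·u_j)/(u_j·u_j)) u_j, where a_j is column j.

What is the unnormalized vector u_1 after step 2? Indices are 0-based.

u_1 = (3/2, -1/2)

Step 1: u_0 = a_0 = (-1, -3).
Step 2: u_1 = a_1 − (1/2)·u_0 = (3/2, -1/2).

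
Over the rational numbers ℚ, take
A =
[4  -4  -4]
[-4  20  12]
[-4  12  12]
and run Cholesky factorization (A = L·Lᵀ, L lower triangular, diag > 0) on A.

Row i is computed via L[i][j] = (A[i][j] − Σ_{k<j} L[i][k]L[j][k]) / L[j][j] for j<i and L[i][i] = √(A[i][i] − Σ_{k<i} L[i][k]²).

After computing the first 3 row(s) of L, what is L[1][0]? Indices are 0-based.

L[1][0] = -2

Step 1: L[0][0] = √(4) = 2.
  L[1][0] = (-4) / L[0][0] = -2.
Step 2: L[1][1] = √(16) = 4.
  L[2][0] = (-4) / L[0][0] = -2.
  L[2][1] = (8) / L[1][1] = 2.
Step 3: L[2][2] = √(4) = 2.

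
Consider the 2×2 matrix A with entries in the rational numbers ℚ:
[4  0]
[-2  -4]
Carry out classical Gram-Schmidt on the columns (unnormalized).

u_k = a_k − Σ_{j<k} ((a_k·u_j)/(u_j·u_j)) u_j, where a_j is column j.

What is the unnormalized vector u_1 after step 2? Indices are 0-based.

Step 1: u_0 = a_0 = (4, -2).
Step 2: u_1 = a_1 − (2/5)·u_0 = (-8/5, -16/5).

u_1 = (-8/5, -16/5)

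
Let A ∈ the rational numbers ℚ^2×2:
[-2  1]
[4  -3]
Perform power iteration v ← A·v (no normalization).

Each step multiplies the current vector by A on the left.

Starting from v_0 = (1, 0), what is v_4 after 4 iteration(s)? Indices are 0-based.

v_0 = (1, 0).
v_1 = A·v_0 = (-2, 4).
v_2 = A·v_1 = (8, -20).
v_3 = A·v_2 = (-36, 92).
v_4 = A·v_3 = (164, -420).

v_4 = (164, -420)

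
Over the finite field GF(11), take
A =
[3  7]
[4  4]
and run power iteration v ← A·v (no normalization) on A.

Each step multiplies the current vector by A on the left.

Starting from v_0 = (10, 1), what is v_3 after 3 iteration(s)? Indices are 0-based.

v_3 = (5, 2)

v_0 = (10, 1).
v_1 = A·v_0 = (4, 0).
v_2 = A·v_1 = (1, 5).
v_3 = A·v_2 = (5, 2).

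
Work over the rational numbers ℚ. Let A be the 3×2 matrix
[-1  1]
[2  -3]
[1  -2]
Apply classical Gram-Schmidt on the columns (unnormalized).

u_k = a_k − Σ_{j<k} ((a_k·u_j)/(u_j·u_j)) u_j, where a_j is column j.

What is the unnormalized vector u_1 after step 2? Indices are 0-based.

u_1 = (-1/2, 0, -1/2)

Step 1: u_0 = a_0 = (-1, 2, 1).
Step 2: u_1 = a_1 − (-3/2)·u_0 = (-1/2, 0, -1/2).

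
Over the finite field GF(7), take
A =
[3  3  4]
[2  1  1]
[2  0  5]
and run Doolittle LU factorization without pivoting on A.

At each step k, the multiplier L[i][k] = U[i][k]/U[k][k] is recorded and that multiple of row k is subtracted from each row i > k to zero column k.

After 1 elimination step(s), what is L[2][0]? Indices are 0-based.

L[2][0] = 3

k=0: U[0][0]=3
  eliminate (1,0): mult=3, new row 1: (0, 6, 3); set L[1][0]=3
  eliminate (2,0): mult=3, new row 2: (0, 5, 0); set L[2][0]=3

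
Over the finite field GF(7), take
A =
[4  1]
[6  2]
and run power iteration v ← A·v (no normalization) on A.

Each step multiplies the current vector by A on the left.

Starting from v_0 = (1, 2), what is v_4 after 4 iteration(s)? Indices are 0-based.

v_4 = (6, 6)

v_0 = (1, 2).
v_1 = A·v_0 = (6, 3).
v_2 = A·v_1 = (6, 0).
v_3 = A·v_2 = (3, 1).
v_4 = A·v_3 = (6, 6).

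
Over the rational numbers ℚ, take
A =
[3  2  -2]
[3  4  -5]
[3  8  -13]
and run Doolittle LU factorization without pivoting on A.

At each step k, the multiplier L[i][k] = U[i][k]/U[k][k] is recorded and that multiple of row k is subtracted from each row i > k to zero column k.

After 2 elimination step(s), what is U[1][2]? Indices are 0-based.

U[1][2] = -3

Step 1: pivot at (0,0) is 3.
  row1 ← row1 − (1)·row0  ⇒  L[1][0]=1, U row1=(0, 2, -3)
  row2 ← row2 − (1)·row0  ⇒  L[2][0]=1, U row2=(0, 6, -11)
Step 2: pivot at (1,1) is 2.
  row2 ← row2 − (3)·row1  ⇒  L[2][1]=3, U row2=(0, 0, -2)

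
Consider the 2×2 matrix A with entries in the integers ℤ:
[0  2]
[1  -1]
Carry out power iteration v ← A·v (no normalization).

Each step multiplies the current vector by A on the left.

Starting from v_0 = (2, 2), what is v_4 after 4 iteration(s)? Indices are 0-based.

v_0 = (2, 2).
v_1 = A·v_0 = (4, 0).
v_2 = A·v_1 = (0, 4).
v_3 = A·v_2 = (8, -4).
v_4 = A·v_3 = (-8, 12).

v_4 = (-8, 12)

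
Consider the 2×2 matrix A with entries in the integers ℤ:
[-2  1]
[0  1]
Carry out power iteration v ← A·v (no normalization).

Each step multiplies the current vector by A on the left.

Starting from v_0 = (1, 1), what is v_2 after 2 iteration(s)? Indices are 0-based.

v_2 = (3, 1)

v_0 = (1, 1).
v_1 = A·v_0 = (-1, 1).
v_2 = A·v_1 = (3, 1).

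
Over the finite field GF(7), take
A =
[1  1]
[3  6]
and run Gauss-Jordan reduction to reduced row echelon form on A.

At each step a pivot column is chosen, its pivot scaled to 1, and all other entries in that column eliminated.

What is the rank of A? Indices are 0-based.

pivot(0,0)=1: scale R0 → (1, 1)
  clear (1,0): R1 −= (3)R0 → (0, 3)
pivot(1,1)=3: scale R1 → (0, 1)
  clear (0,1): R0 −= (1)R1 → (1, 0)

rank = 2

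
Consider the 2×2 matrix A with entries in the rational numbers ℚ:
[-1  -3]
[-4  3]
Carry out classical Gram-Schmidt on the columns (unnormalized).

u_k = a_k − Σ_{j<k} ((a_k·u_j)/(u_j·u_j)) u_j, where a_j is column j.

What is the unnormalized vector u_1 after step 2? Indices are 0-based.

Step 1: u_0 = a_0 = (-1, -4).
Step 2: u_1 = a_1 − (-9/17)·u_0 = (-60/17, 15/17).

u_1 = (-60/17, 15/17)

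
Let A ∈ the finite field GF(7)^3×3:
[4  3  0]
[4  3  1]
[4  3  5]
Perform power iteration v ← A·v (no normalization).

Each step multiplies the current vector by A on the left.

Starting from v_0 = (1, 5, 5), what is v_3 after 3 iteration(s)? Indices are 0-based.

v_0 = (1, 5, 5).
v_1 = A·v_0 = (5, 3, 2).
v_2 = A·v_1 = (1, 3, 4).
v_3 = A·v_2 = (6, 3, 5).

v_3 = (6, 3, 5)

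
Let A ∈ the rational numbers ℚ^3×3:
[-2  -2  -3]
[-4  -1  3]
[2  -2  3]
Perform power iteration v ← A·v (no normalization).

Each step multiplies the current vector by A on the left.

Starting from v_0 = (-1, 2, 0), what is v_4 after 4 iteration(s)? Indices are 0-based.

v_0 = (-1, 2, 0).
v_1 = A·v_0 = (-2, 2, -6).
v_2 = A·v_1 = (18, -12, -26).
v_3 = A·v_2 = (66, -138, -18).
v_4 = A·v_3 = (198, -180, 354).

v_4 = (198, -180, 354)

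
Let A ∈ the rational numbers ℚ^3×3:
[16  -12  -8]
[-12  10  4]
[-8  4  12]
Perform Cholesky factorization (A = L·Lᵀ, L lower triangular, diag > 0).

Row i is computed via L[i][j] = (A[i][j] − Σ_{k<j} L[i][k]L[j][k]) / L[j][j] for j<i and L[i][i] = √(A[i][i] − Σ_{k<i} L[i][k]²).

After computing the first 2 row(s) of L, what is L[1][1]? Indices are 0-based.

Step 1: L[0][0] = √(16) = 4.
  L[1][0] = (-12) / L[0][0] = -3.
Step 2: L[1][1] = √(1) = 1.

L[1][1] = 1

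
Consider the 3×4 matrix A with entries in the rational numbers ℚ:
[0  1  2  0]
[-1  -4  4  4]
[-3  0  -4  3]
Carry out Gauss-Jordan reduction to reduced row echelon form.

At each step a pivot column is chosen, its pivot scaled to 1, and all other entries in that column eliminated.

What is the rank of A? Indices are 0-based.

step 1: exchange rows 0,1
step 1: normalize row 0 (÷-1) = (1, 4, -4, -4)
  row 2: subtract -3×row0 = (0, 12, -16, -9)
step 2: normalize row 1 (÷1) = (0, 1, 2, 0)
  row 0: subtract 4×row1 = (1, 0, -12, -4)
  row 2: subtract 12×row1 = (0, 0, -40, -9)
step 3: normalize row 2 (÷-40) = (0, 0, 1, 9/40)
  row 0: subtract -12×row2 = (1, 0, 0, -13/10)
  row 1: subtract 2×row2 = (0, 1, 0, -9/20)

rank = 3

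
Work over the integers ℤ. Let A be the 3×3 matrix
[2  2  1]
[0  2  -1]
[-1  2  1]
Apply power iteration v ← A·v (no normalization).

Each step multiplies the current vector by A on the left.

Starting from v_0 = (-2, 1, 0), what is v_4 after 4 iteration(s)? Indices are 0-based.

v_4 = (22, -26, -32)

v_0 = (-2, 1, 0).
v_1 = A·v_0 = (-2, 2, 4).
v_2 = A·v_1 = (4, 0, 10).
v_3 = A·v_2 = (18, -10, 6).
v_4 = A·v_3 = (22, -26, -32).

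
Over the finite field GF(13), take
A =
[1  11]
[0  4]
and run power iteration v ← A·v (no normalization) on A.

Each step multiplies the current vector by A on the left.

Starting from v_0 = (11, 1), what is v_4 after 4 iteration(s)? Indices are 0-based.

v_4 = (10, 9)

v_0 = (11, 1).
v_1 = A·v_0 = (9, 4).
v_2 = A·v_1 = (1, 3).
v_3 = A·v_2 = (8, 12).
v_4 = A·v_3 = (10, 9).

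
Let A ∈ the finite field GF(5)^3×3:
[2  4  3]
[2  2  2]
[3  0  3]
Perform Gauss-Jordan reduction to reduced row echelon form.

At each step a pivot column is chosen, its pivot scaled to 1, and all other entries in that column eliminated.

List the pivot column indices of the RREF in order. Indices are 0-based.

pivot columns: 0, 1, 2

[1] R0 /= 2  ⇒  (1, 2, 4)
     R1 -= 2·R0  ⇒  (0, 3, 4)
     R2 -= 3·R0  ⇒  (0, 4, 1)
[2] R1 /= 3  ⇒  (0, 1, 3)
     R0 -= 2·R1  ⇒  (1, 0, 3)
     R2 -= 4·R1  ⇒  (0, 0, 4)
[3] R2 /= 4  ⇒  (0, 0, 1)
     R0 -= 3·R2  ⇒  (1, 0, 0)
     R1 -= 3·R2  ⇒  (0, 1, 0)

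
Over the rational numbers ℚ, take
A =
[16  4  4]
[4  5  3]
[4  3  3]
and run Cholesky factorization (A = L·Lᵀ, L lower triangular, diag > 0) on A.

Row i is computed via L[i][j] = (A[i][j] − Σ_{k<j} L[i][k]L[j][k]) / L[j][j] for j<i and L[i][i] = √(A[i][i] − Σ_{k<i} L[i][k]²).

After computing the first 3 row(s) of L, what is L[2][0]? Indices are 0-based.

Step 1: L[0][0] = √(16) = 4.
  L[1][0] = (4) / L[0][0] = 1.
Step 2: L[1][1] = √(4) = 2.
  L[2][0] = (4) / L[0][0] = 1.
  L[2][1] = (2) / L[1][1] = 1.
Step 3: L[2][2] = √(1) = 1.

L[2][0] = 1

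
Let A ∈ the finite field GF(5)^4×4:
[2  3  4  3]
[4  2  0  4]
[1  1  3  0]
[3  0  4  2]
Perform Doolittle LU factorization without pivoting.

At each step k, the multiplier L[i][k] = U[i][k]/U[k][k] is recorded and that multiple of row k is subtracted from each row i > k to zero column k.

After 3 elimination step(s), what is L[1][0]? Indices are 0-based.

L[1][0] = 2

k=0: U[0][0]=2
  eliminate (1,0): mult=2, new row 1: (0, 1, 2, 3); set L[1][0]=2
  eliminate (2,0): mult=3, new row 2: (0, 2, 1, 1); set L[2][0]=3
  eliminate (3,0): mult=4, new row 3: (0, 3, 3, 0); set L[3][0]=4
k=1: U[1][1]=1
  eliminate (2,1): mult=2, new row 2: (0, 0, 2, 0); set L[2][1]=2
  eliminate (3,1): mult=3, new row 3: (0, 0, 2, 1); set L[3][1]=3
k=2: U[2][2]=2
  eliminate (3,2): mult=1, new row 3: (0, 0, 0, 1); set L[3][2]=1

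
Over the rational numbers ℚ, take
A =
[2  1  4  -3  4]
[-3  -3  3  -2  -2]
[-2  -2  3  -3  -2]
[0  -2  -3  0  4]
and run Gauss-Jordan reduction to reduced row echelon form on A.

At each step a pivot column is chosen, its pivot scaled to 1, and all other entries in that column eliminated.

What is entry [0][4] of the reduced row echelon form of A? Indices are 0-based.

step 1: normalize row 0 (÷2) = (1, 1/2, 2, -3/2, 2)
  row 1: subtract -3×row0 = (0, -3/2, 9, -13/2, 4)
  row 2: subtract -2×row0 = (0, -1, 7, -6, 2)
step 2: normalize row 1 (÷-3/2) = (0, 1, -6, 13/3, -8/3)
  row 0: subtract 1/2×row1 = (1, 0, 5, -11/3, 10/3)
  row 2: subtract -1×row1 = (0, 0, 1, -5/3, -2/3)
  row 3: subtract -2×row1 = (0, 0, -15, 26/3, -4/3)
step 3: normalize row 2 (÷1) = (0, 0, 1, -5/3, -2/3)
  row 0: subtract 5×row2 = (1, 0, 0, 14/3, 20/3)
  row 1: subtract -6×row2 = (0, 1, 0, -17/3, -20/3)
  row 3: subtract -15×row2 = (0, 0, 0, -49/3, -34/3)
step 4: normalize row 3 (÷-49/3) = (0, 0, 0, 1, 34/49)
  row 0: subtract 14/3×row3 = (1, 0, 0, 0, 24/7)
  row 1: subtract -17/3×row3 = (0, 1, 0, 0, -134/49)
  row 2: subtract -5/3×row3 = (0, 0, 1, 0, 24/49)

M[0][4] = 24/7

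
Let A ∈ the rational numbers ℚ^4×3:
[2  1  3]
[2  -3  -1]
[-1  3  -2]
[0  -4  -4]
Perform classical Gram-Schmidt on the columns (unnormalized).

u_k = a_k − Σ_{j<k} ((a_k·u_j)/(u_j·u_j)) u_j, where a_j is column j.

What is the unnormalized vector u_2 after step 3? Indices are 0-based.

u_2 = (-16/133, -176/133, -384/133, -160/133)

Step 1: u_0 = a_0 = (2, 2, -1, 0).
Step 2: u_1 = a_1 − (-7/9)·u_0 = (23/9, -13/9, 20/9, -4).
Step 3: u_2 = a_2 − (2/3)·u_0 − (93/133)·u_1 = (-16/133, -176/133, -384/133, -160/133).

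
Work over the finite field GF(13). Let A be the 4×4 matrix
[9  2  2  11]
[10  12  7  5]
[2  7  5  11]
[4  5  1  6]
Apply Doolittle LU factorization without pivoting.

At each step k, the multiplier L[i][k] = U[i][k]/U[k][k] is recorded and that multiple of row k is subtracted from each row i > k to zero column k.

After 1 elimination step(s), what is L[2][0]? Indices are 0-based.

Step 1: pivot at (0,0) is 9.
  row1 ← row1 − (4)·row0  ⇒  L[1][0]=4, U row1=(0, 4, 12, 0)
  row2 ← row2 − (6)·row0  ⇒  L[2][0]=6, U row2=(0, 8, 6, 10)
  row3 ← row3 − (12)·row0  ⇒  L[3][0]=12, U row3=(0, 7, 3, 4)

L[2][0] = 6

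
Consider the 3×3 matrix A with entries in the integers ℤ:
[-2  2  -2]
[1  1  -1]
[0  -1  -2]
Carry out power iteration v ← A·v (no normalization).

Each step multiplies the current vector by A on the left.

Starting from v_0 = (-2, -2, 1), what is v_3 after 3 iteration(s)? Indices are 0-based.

v_0 = (-2, -2, 1).
v_1 = A·v_0 = (-2, -5, 0).
v_2 = A·v_1 = (-6, -7, 5).
v_3 = A·v_2 = (-12, -18, -3).

v_3 = (-12, -18, -3)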